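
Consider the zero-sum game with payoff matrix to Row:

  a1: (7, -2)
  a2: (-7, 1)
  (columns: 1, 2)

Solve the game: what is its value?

-7/17

Row minima: a1 → -2, a2 → -7; maximin = -2.
Column maxima: 1 → 7, 2 → 1; minimax = 1.
-2 ≠ 1, so there is no saddle point; optimal play is mixed.
Let Row play a1 with probability p. Expected payoff against 1: 7p + (-7)(1−p) = 14p − 7; against 2: (-2)p + 1(1−p) = −3p + 1.
Setting these equal: 14p − 7 = −3p + 1 ⇒ 17p = 8 ⇒ p = 8/17, and the value is (14)·(8/17) − 7 = -7/17.
For Column: with q = P(1), equating a1's and a2's payoffs gives 9q − 2 = −8q + 1 ⇒ q = 3/17.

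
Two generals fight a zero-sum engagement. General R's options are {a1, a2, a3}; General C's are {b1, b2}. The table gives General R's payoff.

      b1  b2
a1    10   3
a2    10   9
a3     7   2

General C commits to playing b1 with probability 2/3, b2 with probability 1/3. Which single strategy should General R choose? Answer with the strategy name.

a2

Expected payoff of a1: (2/3)·10 + (1/3)·3 = 23/3.
Expected payoff of a2: (2/3)·10 + (1/3)·9 = 29/3.
Expected payoff of a3: (2/3)·7 + (1/3)·2 = 16/3.
The largest is 29/3, so General R's best response is a2.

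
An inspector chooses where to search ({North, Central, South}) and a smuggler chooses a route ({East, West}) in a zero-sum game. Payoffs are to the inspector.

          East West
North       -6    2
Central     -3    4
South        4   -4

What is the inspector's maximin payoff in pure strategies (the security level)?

-3

Row minima: North → -6, Central → -3, South → -4.
The best of these is -3.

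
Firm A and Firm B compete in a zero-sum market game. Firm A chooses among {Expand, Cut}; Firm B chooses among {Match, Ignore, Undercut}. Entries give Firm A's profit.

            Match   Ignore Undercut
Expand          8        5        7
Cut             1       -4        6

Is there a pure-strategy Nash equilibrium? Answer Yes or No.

Yes

Row minima: Expand → 5, Cut → -4; maximin = 5.
Column maxima: Match → 8, Ignore → 5, Undercut → 7; minimax = 5.
maximin = minimax = 5, so a saddle point exists.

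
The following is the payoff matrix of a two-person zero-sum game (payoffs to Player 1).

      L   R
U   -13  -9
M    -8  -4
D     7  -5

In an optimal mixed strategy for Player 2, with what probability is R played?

Row minima: U → -13, M → -8, D → -5; maximin = -5.
Column maxima: L → 7, R → -4; minimax = -4.
-5 ≠ -4, so there is no saddle point; optimal play is mixed.
U is strictly dominated by M, so Player 1 never plays it.
On the remaining 2×2 (M, D vs L, R):
Let Player 1 play M with probability p. Expected payoff against L: (-8)p + 7(1−p) = −15p + 7; against R: (-4)p + (-5)(1−p) = p − 5.
Setting these equal: −15p + 7 = p − 5 ⇒ −16p = -12 ⇒ p = 3/4, and the value is (-15)·(3/4) + 7 = -17/4.
For Player 2: with q = P(L), equating M's and D's payoffs gives −4q − 4 = 12q − 5 ⇒ q = 1/16.

15/16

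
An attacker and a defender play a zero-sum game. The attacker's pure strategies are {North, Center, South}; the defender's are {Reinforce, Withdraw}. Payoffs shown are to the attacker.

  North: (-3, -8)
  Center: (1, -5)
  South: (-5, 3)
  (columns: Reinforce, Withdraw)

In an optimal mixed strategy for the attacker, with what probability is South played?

Row minima: North → -8, Center → -5, South → -5; maximin = -5.
Column maxima: Reinforce → 1, Withdraw → 3; minimax = 1.
-5 ≠ 1, so there is no saddle point; optimal play is mixed.
North is strictly dominated by Center, so the attacker never plays it.
On the remaining 2×2 (Center, South vs Reinforce, Withdraw):
Let the attacker play Center with probability p. Expected payoff against Reinforce: 1p + (-5)(1−p) = 6p − 5; against Withdraw: (-5)p + 3(1−p) = −8p + 3.
Setting these equal: 6p − 5 = −8p + 3 ⇒ 14p = 8 ⇒ p = 4/7, and the value is (6)·(4/7) − 5 = -11/7.
For the defender: with q = P(Reinforce), equating Center's and South's payoffs gives 6q − 5 = −8q + 3 ⇒ q = 4/7.

3/7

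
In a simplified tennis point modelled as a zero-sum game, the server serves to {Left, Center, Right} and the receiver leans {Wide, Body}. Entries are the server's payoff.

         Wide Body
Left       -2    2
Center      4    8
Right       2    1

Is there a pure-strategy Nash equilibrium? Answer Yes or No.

Yes

Row minima: Left → -2, Center → 4, Right → 1; maximin = 4.
Column maxima: Wide → 4, Body → 8; minimax = 4.
maximin = minimax = 4, so a saddle point exists.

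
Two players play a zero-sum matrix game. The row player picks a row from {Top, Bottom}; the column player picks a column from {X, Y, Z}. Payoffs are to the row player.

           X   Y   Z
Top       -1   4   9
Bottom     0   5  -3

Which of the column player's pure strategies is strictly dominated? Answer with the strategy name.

Y

X holds the row player's payoff strictly below Y in every row: -1 < 4, 0 < 5.
So Y is strictly dominated for the column player.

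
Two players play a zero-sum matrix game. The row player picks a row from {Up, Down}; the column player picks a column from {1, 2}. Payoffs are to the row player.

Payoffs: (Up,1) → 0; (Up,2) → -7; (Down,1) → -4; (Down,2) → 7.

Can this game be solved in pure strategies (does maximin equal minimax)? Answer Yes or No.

Row minima: Up → -7, Down → -4; maximin = -4.
Column maxima: 1 → 0, 2 → 7; minimax = 0.
-4 ≠ 0, so no pure-strategy equilibrium exists.

No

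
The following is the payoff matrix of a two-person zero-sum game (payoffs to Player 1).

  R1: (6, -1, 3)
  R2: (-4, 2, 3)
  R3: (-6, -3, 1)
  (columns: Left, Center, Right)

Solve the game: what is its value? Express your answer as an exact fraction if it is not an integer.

Row minima: R1 → -1, R2 → -4, R3 → -6; maximin = -1.
Column maxima: Left → 6, Center → 2, Right → 3; minimax = 2.
-1 ≠ 2, so there is no saddle point; optimal play is mixed.
R3 is strictly dominated by R1, so Player 1 never plays it.
Right is strictly dominated by Center (it gives Player 1 strictly more in every row), so Player 2 never plays it.
On the remaining 2×2 (R1, R2 vs Left, Center):
Let Player 1 play R1 with probability p. Expected payoff against Left: 6p + (-4)(1−p) = 10p − 4; against Center: (-1)p + 2(1−p) = −3p + 2.
Setting these equal: 10p − 4 = −3p + 2 ⇒ 13p = 6 ⇒ p = 6/13, and the value is (10)·(6/13) − 4 = 8/13.
For Player 2: with q = P(Left), equating R1's and R2's payoffs gives 7q − 1 = −6q + 2 ⇒ q = 3/13.

8/13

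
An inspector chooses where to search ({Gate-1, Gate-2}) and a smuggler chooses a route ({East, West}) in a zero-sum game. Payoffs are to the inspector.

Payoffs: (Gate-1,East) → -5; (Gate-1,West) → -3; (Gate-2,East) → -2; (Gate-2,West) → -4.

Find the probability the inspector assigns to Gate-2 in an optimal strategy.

Row minima: Gate-1 → -5, Gate-2 → -4; maximin = -4.
Column maxima: East → -2, West → -3; minimax = -3.
-4 ≠ -3, so there is no saddle point; optimal play is mixed.
Let the inspector play Gate-1 with probability p. Expected payoff against East: (-5)p + (-2)(1−p) = −3p − 2; against West: (-3)p + (-4)(1−p) = p − 4.
Setting these equal: −3p − 2 = p − 4 ⇒ −4p = -2 ⇒ p = 1/2, and the value is (-3)·(1/2) − 2 = -7/2.
For the smuggler: with q = P(East), equating Gate-1's and Gate-2's payoffs gives −2q − 3 = 2q − 4 ⇒ q = 1/4.

1/2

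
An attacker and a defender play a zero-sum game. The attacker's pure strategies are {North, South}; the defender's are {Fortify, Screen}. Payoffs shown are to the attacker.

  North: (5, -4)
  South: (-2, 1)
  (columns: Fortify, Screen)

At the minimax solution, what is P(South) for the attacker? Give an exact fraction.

Row minima: North → -4, South → -2; maximin = -2.
Column maxima: Fortify → 5, Screen → 1; minimax = 1.
-2 ≠ 1, so there is no saddle point; optimal play is mixed.
Let the attacker play North with probability p. Expected payoff against Fortify: 5p + (-2)(1−p) = 7p − 2; against Screen: (-4)p + 1(1−p) = −5p + 1.
Setting these equal: 7p − 2 = −5p + 1 ⇒ 12p = 3 ⇒ p = 1/4, and the value is (7)·(1/4) − 2 = -1/4.
For the defender: with q = P(Fortify), equating North's and South's payoffs gives 9q − 4 = −3q + 1 ⇒ q = 5/12.

3/4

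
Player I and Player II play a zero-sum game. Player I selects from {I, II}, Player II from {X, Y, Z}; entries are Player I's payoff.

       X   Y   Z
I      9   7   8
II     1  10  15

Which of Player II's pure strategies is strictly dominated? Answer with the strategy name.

Z

Y holds Player I's payoff strictly below Z in every row: 7 < 8, 10 < 15.
So Z is strictly dominated for Player II.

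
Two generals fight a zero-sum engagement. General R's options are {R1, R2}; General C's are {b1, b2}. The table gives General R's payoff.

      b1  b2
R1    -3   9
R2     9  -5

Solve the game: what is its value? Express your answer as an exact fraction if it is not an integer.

Row minima: R1 → -3, R2 → -5; maximin = -3.
Column maxima: b1 → 9, b2 → 9; minimax = 9.
-3 ≠ 9, so there is no saddle point; optimal play is mixed.
Let General R play R1 with probability p. Expected payoff against b1: (-3)p + 9(1−p) = −12p + 9; against b2: 9p + (-5)(1−p) = 14p − 5.
Setting these equal: −12p + 9 = 14p − 5 ⇒ −26p = -14 ⇒ p = 7/13, and the value is (-12)·(7/13) + 9 = 33/13.
For General C: with q = P(b1), equating R1's and R2's payoffs gives −12q + 9 = 14q − 5 ⇒ q = 7/13.

33/13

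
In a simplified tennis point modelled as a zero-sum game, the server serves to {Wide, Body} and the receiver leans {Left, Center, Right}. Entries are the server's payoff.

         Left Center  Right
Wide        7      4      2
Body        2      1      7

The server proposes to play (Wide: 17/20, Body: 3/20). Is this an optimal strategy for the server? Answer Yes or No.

No

Against Left this mix gives (17/20)·7 + (3/20)·2 = 25/4.
Against Center this mix gives (17/20)·4 + (3/20)·1 = 71/20.
Against Right this mix gives (17/20)·2 + (3/20)·7 = 11/4.
The receiver will play Right, holding the server to 11/4. Shifting weight toward the row that does better against Right would raise this floor (the equalizing mix achieves 13/4 against both Right and Center), so the proposed strategy is not optimal.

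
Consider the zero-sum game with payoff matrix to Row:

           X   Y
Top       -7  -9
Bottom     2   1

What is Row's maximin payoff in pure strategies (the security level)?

Row minima: Top → -9, Bottom → 1.
The best of these is 1.

1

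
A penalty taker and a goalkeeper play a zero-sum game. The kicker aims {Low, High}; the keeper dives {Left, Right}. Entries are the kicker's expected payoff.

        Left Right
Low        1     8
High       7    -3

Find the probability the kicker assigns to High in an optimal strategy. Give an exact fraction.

7/17

Row minima: Low → 1, High → -3; maximin = 1.
Column maxima: Left → 7, Right → 8; minimax = 7.
1 ≠ 7, so there is no saddle point; optimal play is mixed.
Let the kicker play Low with probability p. Expected payoff against Left: 1p + 7(1−p) = −6p + 7; against Right: 8p + (-3)(1−p) = 11p − 3.
Setting these equal: −6p + 7 = 11p − 3 ⇒ −17p = -10 ⇒ p = 10/17, and the value is (-6)·(10/17) + 7 = 59/17.
For the keeper: with q = P(Left), equating Low's and High's payoffs gives −7q + 8 = 10q − 3 ⇒ q = 11/17.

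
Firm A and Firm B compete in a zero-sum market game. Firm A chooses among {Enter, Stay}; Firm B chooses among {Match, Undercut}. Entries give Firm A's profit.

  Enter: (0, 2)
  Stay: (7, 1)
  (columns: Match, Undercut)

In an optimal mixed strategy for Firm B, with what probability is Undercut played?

Row minima: Enter → 0, Stay → 1; maximin = 1.
Column maxima: Match → 7, Undercut → 2; minimax = 2.
1 ≠ 2, so there is no saddle point; optimal play is mixed.
Let Firm A play Enter with probability p. Expected payoff against Match: 0p + 7(1−p) = −7p + 7; against Undercut: 2p + 1(1−p) = p + 1.
Setting these equal: −7p + 7 = p + 1 ⇒ −8p = -6 ⇒ p = 3/4, and the value is (-7)·(3/4) + 7 = 7/4.
For Firm B: with q = P(Match), equating Enter's and Stay's payoffs gives −2q + 2 = 6q + 1 ⇒ q = 1/8.

7/8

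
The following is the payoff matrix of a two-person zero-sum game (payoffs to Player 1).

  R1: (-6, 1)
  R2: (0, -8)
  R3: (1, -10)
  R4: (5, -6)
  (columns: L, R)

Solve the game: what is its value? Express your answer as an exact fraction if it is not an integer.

Row minima: R1 → -6, R2 → -8, R3 → -10, R4 → -6; maximin = -6.
Column maxima: L → 5, R → 1; minimax = 1.
-6 ≠ 1, so there is no saddle point; optimal play is mixed.
R2 is strictly dominated by R4, so Player 1 never plays it.
R3 is strictly dominated by R4, so Player 1 never plays it.
On the remaining 2×2 (R1, R4 vs L, R):
Let Player 1 play R1 with probability p. Expected payoff against L: (-6)p + 5(1−p) = −11p + 5; against R: 1p + (-6)(1−p) = 7p − 6.
Setting these equal: −11p + 5 = 7p − 6 ⇒ −18p = -11 ⇒ p = 11/18, and the value is (-11)·(11/18) + 5 = -31/18.
For Player 2: with q = P(L), equating R1's and R4's payoffs gives −7q + 1 = 11q − 6 ⇒ q = 7/18.

-31/18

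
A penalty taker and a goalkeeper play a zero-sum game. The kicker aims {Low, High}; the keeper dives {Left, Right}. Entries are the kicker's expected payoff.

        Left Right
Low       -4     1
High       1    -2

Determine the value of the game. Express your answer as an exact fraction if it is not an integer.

-7/8

Row minima: Low → -4, High → -2; maximin = -2.
Column maxima: Left → 1, Right → 1; minimax = 1.
-2 ≠ 1, so there is no saddle point; optimal play is mixed.
Let the kicker play Low with probability p. Expected payoff against Left: (-4)p + 1(1−p) = −5p + 1; against Right: 1p + (-2)(1−p) = 3p − 2.
Setting these equal: −5p + 1 = 3p − 2 ⇒ −8p = -3 ⇒ p = 3/8, and the value is (-5)·(3/8) + 1 = -7/8.
For the keeper: with q = P(Left), equating Low's and High's payoffs gives −5q + 1 = 3q − 2 ⇒ q = 3/8.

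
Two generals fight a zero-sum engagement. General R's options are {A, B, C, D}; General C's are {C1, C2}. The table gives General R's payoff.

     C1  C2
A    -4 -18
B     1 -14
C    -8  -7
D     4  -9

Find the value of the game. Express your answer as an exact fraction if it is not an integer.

-50/7

Row minima: A → -18, B → -14, C → -8, D → -9; maximin = -8.
Column maxima: C1 → 4, C2 → -7; minimax = -7.
-8 ≠ -7, so there is no saddle point; optimal play is mixed.
A is strictly dominated by B, so General R never plays it.
B is strictly dominated by D, so General R never plays it.
On the remaining 2×2 (C, D vs C1, C2):
Let General R play C with probability p. Expected payoff against C1: (-8)p + 4(1−p) = −12p + 4; against C2: (-7)p + (-9)(1−p) = 2p − 9.
Setting these equal: −12p + 4 = 2p − 9 ⇒ −14p = -13 ⇒ p = 13/14, and the value is (-12)·(13/14) + 4 = -50/7.
For General C: with q = P(C1), equating C's and D's payoffs gives −q − 7 = 13q − 9 ⇒ q = 1/7.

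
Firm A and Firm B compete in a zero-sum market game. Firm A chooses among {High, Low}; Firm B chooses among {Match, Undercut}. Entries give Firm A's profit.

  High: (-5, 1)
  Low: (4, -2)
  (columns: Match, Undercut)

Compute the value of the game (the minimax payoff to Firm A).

-1/2

Row minima: High → -5, Low → -2; maximin = -2.
Column maxima: Match → 4, Undercut → 1; minimax = 1.
-2 ≠ 1, so there is no saddle point; optimal play is mixed.
Let Firm A play High with probability p. Expected payoff against Match: (-5)p + 4(1−p) = −9p + 4; against Undercut: 1p + (-2)(1−p) = 3p − 2.
Setting these equal: −9p + 4 = 3p − 2 ⇒ −12p = -6 ⇒ p = 1/2, and the value is (-9)·(1/2) + 4 = -1/2.
For Firm B: with q = P(Match), equating High's and Low's payoffs gives −6q + 1 = 6q − 2 ⇒ q = 1/4.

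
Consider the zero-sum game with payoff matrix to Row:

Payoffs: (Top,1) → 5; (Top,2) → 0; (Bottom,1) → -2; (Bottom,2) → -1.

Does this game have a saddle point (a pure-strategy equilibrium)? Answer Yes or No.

Row minima: Top → 0, Bottom → -2; maximin = 0.
Column maxima: 1 → 5, 2 → 0; minimax = 0.
maximin = minimax = 0, so a saddle point exists.

Yes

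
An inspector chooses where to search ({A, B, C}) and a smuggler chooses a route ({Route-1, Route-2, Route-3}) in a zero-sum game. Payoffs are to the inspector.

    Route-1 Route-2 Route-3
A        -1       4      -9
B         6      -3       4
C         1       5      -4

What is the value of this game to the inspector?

1/2

Row minima: A → -9, B → -3, C → -4; maximin = -3.
Column maxima: Route-1 → 6, Route-2 → 5, Route-3 → 4; minimax = 4.
-3 ≠ 4, so there is no saddle point; optimal play is mixed.
A is strictly dominated by C, so the inspector never plays it.
Route-1 is strictly dominated by Route-3 (it gives the inspector strictly more in every row), so the smuggler never plays it.
On the remaining 2×2 (B, C vs Route-2, Route-3):
Let the inspector play B with probability p. Expected payoff against Route-2: (-3)p + 5(1−p) = −8p + 5; against Route-3: 4p + (-4)(1−p) = 8p − 4.
Setting these equal: −8p + 5 = 8p − 4 ⇒ −16p = -9 ⇒ p = 9/16, and the value is (-8)·(9/16) + 5 = 1/2.
For the smuggler: with q = P(Route-2), equating B's and C's payoffs gives −7q + 4 = 9q − 4 ⇒ q = 1/2.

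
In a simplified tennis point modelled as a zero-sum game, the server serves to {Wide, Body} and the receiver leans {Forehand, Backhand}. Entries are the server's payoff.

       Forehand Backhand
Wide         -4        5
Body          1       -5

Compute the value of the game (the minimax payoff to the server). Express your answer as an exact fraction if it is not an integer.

-1

Row minima: Wide → -4, Body → -5; maximin = -4.
Column maxima: Forehand → 1, Backhand → 5; minimax = 1.
-4 ≠ 1, so there is no saddle point; optimal play is mixed.
Let the server play Wide with probability p. Expected payoff against Forehand: (-4)p + 1(1−p) = −5p + 1; against Backhand: 5p + (-5)(1−p) = 10p − 5.
Setting these equal: −5p + 1 = 10p − 5 ⇒ −15p = -6 ⇒ p = 2/5, and the value is (-5)·(2/5) + 1 = -1.
For the receiver: with q = P(Forehand), equating Wide's and Body's payoffs gives −9q + 5 = 6q − 5 ⇒ q = 2/3.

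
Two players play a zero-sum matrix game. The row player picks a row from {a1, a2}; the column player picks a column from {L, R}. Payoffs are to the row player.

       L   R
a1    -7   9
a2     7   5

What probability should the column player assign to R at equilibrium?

Row minima: a1 → -7, a2 → 5; maximin = 5.
Column maxima: L → 7, R → 9; minimax = 7.
5 ≠ 7, so there is no saddle point; optimal play is mixed.
Let the row player play a1 with probability p. Expected payoff against L: (-7)p + 7(1−p) = −14p + 7; against R: 9p + 5(1−p) = 4p + 5.
Setting these equal: −14p + 7 = 4p + 5 ⇒ −18p = -2 ⇒ p = 1/9, and the value is (-14)·(1/9) + 7 = 49/9.
For the column player: with q = P(L), equating a1's and a2's payoffs gives −16q + 9 = 2q + 5 ⇒ q = 2/9.

7/9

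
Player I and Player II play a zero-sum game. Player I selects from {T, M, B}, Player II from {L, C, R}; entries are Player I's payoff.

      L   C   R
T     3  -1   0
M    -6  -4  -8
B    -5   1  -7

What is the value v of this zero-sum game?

Row minima: T → -1, M → -8, B → -7; maximin = -1.
Column maxima: L → 3, C → 1, R → 0; minimax = 0.
-1 ≠ 0, so there is no saddle point; optimal play is mixed.
M is strictly dominated by T, so Player I never plays it.
L is strictly dominated by R (it gives Player I strictly more in every row), so Player II never plays it.
On the remaining 2×2 (T, B vs C, R):
Let Player I play T with probability p. Expected payoff against C: (-1)p + 1(1−p) = −2p + 1; against R: 0p + (-7)(1−p) = 7p − 7.
Setting these equal: −2p + 1 = 7p − 7 ⇒ −9p = -8 ⇒ p = 8/9, and the value is (-2)·(8/9) + 1 = -7/9.
For Player II: with q = P(C), equating T's and B's payoffs gives −q = 8q − 7 ⇒ q = 7/9.

-7/9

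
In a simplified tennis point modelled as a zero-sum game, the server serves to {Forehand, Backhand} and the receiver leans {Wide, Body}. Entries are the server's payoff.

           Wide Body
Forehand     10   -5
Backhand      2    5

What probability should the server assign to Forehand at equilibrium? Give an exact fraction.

Row minima: Forehand → -5, Backhand → 2; maximin = 2.
Column maxima: Wide → 10, Body → 5; minimax = 5.
2 ≠ 5, so there is no saddle point; optimal play is mixed.
Let the server play Forehand with probability p. Expected payoff against Wide: 10p + 2(1−p) = 8p + 2; against Body: (-5)p + 5(1−p) = −10p + 5.
Setting these equal: 8p + 2 = −10p + 5 ⇒ 18p = 3 ⇒ p = 1/6, and the value is (8)·(1/6) + 2 = 10/3.
For the receiver: with q = P(Wide), equating Forehand's and Backhand's payoffs gives 15q − 5 = −3q + 5 ⇒ q = 5/9.

1/6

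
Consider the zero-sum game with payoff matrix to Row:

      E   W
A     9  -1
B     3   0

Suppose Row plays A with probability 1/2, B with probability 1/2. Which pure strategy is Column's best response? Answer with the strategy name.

W

If Column plays E, Row's expected payoff is (1/2)·9 + (1/2)·3 = 6.
If Column plays W, Row's expected payoff is (1/2)·(-1) + (1/2)·0 = -1/2.
Column minimizes Row's payoff; the smallest is -1/2, so the best response is W.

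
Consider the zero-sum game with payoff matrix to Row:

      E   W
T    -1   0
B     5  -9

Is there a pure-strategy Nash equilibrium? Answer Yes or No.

No

Row minima: T → -1, B → -9; maximin = -1.
Column maxima: E → 5, W → 0; minimax = 0.
-1 ≠ 0, so no pure-strategy equilibrium exists.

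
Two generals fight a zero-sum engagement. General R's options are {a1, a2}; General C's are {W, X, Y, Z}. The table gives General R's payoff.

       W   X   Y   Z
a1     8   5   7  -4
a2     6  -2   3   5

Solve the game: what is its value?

Row minima: a1 → -4, a2 → -2; maximin = -2.
Column maxima: W → 8, X → 5, Y → 7, Z → 5; minimax = 5.
-2 ≠ 5, so there is no saddle point; optimal play is mixed.
W is strictly dominated by X (it gives General R strictly more in every row), so General C never plays it.
Y is strictly dominated by X (it gives General R strictly more in every row), so General C never plays it.
On the remaining 2×2 (a1, a2 vs X, Z):
Let General R play a1 with probability p. Expected payoff against X: 5p + (-2)(1−p) = 7p − 2; against Z: (-4)p + 5(1−p) = −9p + 5.
Setting these equal: 7p − 2 = −9p + 5 ⇒ 16p = 7 ⇒ p = 7/16, and the value is (7)·(7/16) − 2 = 17/16.
For General C: with q = P(X), equating a1's and a2's payoffs gives 9q − 4 = −7q + 5 ⇒ q = 9/16.

17/16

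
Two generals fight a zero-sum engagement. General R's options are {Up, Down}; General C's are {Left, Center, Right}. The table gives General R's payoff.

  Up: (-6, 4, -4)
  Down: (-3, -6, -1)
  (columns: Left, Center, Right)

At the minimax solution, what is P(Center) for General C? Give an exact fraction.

Row minima: Up → -6, Down → -6; maximin = -6.
Column maxima: Left → -3, Center → 4, Right → -1; minimax = -3.
-6 ≠ -3, so there is no saddle point; optimal play is mixed.
Right is strictly dominated by Left (it gives General R strictly more in every row), so General C never plays it.
On the remaining 2×2 (Up, Down vs Left, Center):
Let General R play Up with probability p. Expected payoff against Left: (-6)p + (-3)(1−p) = −3p − 3; against Center: 4p + (-6)(1−p) = 10p − 6.
Setting these equal: −3p − 3 = 10p − 6 ⇒ −13p = -3 ⇒ p = 3/13, and the value is (-3)·(3/13) − 3 = -48/13.
For General C: with q = P(Left), equating Up's and Down's payoffs gives −10q + 4 = 3q − 6 ⇒ q = 10/13.

3/13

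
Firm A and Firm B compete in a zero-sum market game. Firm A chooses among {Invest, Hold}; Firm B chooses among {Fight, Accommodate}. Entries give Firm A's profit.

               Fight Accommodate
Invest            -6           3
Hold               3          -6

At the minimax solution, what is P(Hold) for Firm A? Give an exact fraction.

1/2

Row minima: Invest → -6, Hold → -6; maximin = -6.
Column maxima: Fight → 3, Accommodate → 3; minimax = 3.
-6 ≠ 3, so there is no saddle point; optimal play is mixed.
Let Firm A play Invest with probability p. Expected payoff against Fight: (-6)p + 3(1−p) = −9p + 3; against Accommodate: 3p + (-6)(1−p) = 9p − 6.
Setting these equal: −9p + 3 = 9p − 6 ⇒ −18p = -9 ⇒ p = 1/2, and the value is (-9)·(1/2) + 3 = -3/2.
For Firm B: with q = P(Fight), equating Invest's and Hold's payoffs gives −9q + 3 = 9q − 6 ⇒ q = 1/2.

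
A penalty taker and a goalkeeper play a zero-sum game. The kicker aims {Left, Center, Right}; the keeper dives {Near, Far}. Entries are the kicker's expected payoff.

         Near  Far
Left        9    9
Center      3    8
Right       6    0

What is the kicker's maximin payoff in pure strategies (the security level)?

Row minima: Left → 9, Center → 3, Right → 0.
The best of these is 9.

9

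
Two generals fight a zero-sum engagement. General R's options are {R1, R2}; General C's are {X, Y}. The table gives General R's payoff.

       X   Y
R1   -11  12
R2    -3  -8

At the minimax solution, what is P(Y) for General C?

Row minima: R1 → -11, R2 → -8; maximin = -8.
Column maxima: X → -3, Y → 12; minimax = -3.
-8 ≠ -3, so there is no saddle point; optimal play is mixed.
Let General R play R1 with probability p. Expected payoff against X: (-11)p + (-3)(1−p) = −8p − 3; against Y: 12p + (-8)(1−p) = 20p − 8.
Setting these equal: −8p − 3 = 20p − 8 ⇒ −28p = -5 ⇒ p = 5/28, and the value is (-8)·(5/28) − 3 = -31/7.
For General C: with q = P(X), equating R1's and R2's payoffs gives −23q + 12 = 5q − 8 ⇒ q = 5/7.

2/7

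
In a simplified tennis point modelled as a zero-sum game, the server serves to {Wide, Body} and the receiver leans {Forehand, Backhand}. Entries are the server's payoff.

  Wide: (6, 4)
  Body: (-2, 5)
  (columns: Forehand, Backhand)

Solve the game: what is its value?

38/9

Row minima: Wide → 4, Body → -2; maximin = 4.
Column maxima: Forehand → 6, Backhand → 5; minimax = 5.
4 ≠ 5, so there is no saddle point; optimal play is mixed.
Let the server play Wide with probability p. Expected payoff against Forehand: 6p + (-2)(1−p) = 8p − 2; against Backhand: 4p + 5(1−p) = −p + 5.
Setting these equal: 8p − 2 = −p + 5 ⇒ 9p = 7 ⇒ p = 7/9, and the value is (8)·(7/9) − 2 = 38/9.
For the receiver: with q = P(Forehand), equating Wide's and Body's payoffs gives 2q + 4 = −7q + 5 ⇒ q = 1/9.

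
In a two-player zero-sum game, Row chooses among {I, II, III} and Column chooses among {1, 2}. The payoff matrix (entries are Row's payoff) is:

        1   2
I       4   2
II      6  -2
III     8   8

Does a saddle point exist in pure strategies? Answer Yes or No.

Yes

Row minima: I → 2, II → -2, III → 8; maximin = 8.
Column maxima: 1 → 8, 2 → 8; minimax = 8.
maximin = minimax = 8, so a saddle point exists.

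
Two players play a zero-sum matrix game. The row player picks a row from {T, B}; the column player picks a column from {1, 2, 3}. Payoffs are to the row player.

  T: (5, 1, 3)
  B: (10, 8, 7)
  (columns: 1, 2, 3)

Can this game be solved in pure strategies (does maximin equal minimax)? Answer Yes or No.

Row minima: T → 1, B → 7; maximin = 7.
Column maxima: 1 → 10, 2 → 8, 3 → 7; minimax = 7.
maximin = minimax = 7, so a saddle point exists.

Yes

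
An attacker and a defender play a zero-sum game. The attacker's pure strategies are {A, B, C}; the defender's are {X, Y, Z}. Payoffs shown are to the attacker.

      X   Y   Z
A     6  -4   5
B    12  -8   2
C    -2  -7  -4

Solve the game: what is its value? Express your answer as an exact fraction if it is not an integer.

-4

Row minima: A → -4, B → -8, C → -7; maximin = -4.
Column maxima: X → 12, Y → -4, Z → 5; minimax = -4.
Since maximin = minimax = -4, there is a saddle point and the value is -4.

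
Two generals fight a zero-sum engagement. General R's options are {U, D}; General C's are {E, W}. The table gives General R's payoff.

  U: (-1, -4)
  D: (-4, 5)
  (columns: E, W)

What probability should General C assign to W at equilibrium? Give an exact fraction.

1/4

Row minima: U → -4, D → -4; maximin = -4.
Column maxima: E → -1, W → 5; minimax = -1.
-4 ≠ -1, so there is no saddle point; optimal play is mixed.
Let General R play U with probability p. Expected payoff against E: (-1)p + (-4)(1−p) = 3p − 4; against W: (-4)p + 5(1−p) = −9p + 5.
Setting these equal: 3p − 4 = −9p + 5 ⇒ 12p = 9 ⇒ p = 3/4, and the value is (3)·(3/4) − 4 = -7/4.
For General C: with q = P(E), equating U's and D's payoffs gives 3q − 4 = −9q + 5 ⇒ q = 3/4.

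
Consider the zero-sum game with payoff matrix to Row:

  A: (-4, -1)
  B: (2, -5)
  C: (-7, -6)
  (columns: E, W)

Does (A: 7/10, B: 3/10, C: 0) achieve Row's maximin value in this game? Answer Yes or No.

Yes

Against E this mix gives (7/10)·(-4) + (3/10)·2 = -11/5.
Against W this mix gives (7/10)·(-1) + (3/10)·(-5) = -11/5.
All of Column's active replies (E, W) yield -11/5, and no column does worse for Row. The mix makes Column indifferent and guarantees -11/5, so it is optimal.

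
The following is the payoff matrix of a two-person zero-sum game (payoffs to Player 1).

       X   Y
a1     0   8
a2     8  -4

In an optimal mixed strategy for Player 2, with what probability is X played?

3/5

Row minima: a1 → 0, a2 → -4; maximin = 0.
Column maxima: X → 8, Y → 8; minimax = 8.
0 ≠ 8, so there is no saddle point; optimal play is mixed.
Let Player 1 play a1 with probability p. Expected payoff against X: 0p + 8(1−p) = −8p + 8; against Y: 8p + (-4)(1−p) = 12p − 4.
Setting these equal: −8p + 8 = 12p − 4 ⇒ −20p = -12 ⇒ p = 3/5, and the value is (-8)·(3/5) + 8 = 16/5.
For Player 2: with q = P(X), equating a1's and a2's payoffs gives −8q + 8 = 12q − 4 ⇒ q = 3/5.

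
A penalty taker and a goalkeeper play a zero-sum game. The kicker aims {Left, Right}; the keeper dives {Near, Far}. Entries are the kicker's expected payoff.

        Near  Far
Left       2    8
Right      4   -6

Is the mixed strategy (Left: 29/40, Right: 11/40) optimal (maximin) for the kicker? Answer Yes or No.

Against Near this mix gives (29/40)·2 + (11/40)·4 = 51/20.
Against Far this mix gives (29/40)·8 + (11/40)·(-6) = 83/20.
The keeper will play Near, holding the kicker to 51/20. Shifting weight toward the row that does better against Near would raise this floor (the equalizing mix achieves 11/4 against both Near and Far), so the proposed strategy is not optimal.

No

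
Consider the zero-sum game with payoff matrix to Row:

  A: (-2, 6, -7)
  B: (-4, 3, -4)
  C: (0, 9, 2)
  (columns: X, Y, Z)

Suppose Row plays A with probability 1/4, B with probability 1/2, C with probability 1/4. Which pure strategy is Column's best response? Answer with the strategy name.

If Column plays X, Row's expected payoff is (1/4)·(-2) + (1/2)·(-4) + (1/4)·0 = -5/2.
If Column plays Y, Row's expected payoff is (1/4)·6 + (1/2)·3 + (1/4)·9 = 21/4.
If Column plays Z, Row's expected payoff is (1/4)·(-7) + (1/2)·(-4) + (1/4)·2 = -13/4.
Column minimizes Row's payoff; the smallest is -13/4, so the best response is Z.

Z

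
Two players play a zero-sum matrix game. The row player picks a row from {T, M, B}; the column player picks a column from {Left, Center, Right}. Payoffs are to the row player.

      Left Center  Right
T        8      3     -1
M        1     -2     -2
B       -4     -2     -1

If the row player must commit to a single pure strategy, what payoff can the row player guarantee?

Row minima: T → -1, M → -2, B → -4.
The best of these is -1.

-1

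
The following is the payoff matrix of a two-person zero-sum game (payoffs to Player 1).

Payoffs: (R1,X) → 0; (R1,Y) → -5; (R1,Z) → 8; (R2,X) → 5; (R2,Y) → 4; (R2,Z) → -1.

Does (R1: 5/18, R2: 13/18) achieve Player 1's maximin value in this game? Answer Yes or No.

Against X this mix gives (5/18)·0 + (13/18)·5 = 65/18.
Against Y this mix gives (5/18)·(-5) + (13/18)·4 = 3/2.
Against Z this mix gives (5/18)·8 + (13/18)·(-1) = 3/2.
All of Player 2's active replies (Y, Z) yield 3/2, and no column does worse for Player 1. The mix makes Player 2 indifferent and guarantees 3/2, so it is optimal.

Yes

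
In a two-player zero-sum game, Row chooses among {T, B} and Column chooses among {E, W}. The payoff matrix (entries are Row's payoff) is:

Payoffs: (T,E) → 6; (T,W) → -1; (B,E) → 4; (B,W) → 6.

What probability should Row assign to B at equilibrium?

7/9

Row minima: T → -1, B → 4; maximin = 4.
Column maxima: E → 6, W → 6; minimax = 6.
4 ≠ 6, so there is no saddle point; optimal play is mixed.
Let Row play T with probability p. Expected payoff against E: 6p + 4(1−p) = 2p + 4; against W: (-1)p + 6(1−p) = −7p + 6.
Setting these equal: 2p + 4 = −7p + 6 ⇒ 9p = 2 ⇒ p = 2/9, and the value is (2)·(2/9) + 4 = 40/9.
For Column: with q = P(E), equating T's and B's payoffs gives 7q − 1 = −2q + 6 ⇒ q = 7/9.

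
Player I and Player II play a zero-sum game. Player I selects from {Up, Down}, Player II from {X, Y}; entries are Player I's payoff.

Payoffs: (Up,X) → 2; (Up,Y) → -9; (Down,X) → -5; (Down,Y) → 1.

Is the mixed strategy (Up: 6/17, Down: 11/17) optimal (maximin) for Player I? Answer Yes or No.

Yes

Against X this mix gives (6/17)·2 + (11/17)·(-5) = -43/17.
Against Y this mix gives (6/17)·(-9) + (11/17)·1 = -43/17.
All of Player II's active replies (X, Y) yield -43/17, and no column does worse for Player I. The mix makes Player II indifferent and guarantees -43/17, so it is optimal.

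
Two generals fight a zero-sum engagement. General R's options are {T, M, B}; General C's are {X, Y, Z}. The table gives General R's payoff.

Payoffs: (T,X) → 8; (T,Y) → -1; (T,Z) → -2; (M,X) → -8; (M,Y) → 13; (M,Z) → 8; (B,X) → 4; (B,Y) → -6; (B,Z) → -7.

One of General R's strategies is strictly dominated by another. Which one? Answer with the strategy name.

T gives a strictly higher payoff than B against every column: 8 > 4, -1 > -6, -2 > -7.
So B is strictly dominated and General R never plays it.

B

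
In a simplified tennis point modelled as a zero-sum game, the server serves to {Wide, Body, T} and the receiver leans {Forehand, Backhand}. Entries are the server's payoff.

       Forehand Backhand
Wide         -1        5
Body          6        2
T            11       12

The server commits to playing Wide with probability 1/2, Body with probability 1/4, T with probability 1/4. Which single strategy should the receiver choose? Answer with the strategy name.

Forehand

If the receiver plays Forehand, the server's expected payoff is (1/2)·(-1) + (1/4)·6 + (1/4)·11 = 15/4.
If the receiver plays Backhand, the server's expected payoff is (1/2)·5 + (1/4)·2 + (1/4)·12 = 6.
The receiver minimizes the server's payoff; the smallest is 15/4, so the best response is Forehand.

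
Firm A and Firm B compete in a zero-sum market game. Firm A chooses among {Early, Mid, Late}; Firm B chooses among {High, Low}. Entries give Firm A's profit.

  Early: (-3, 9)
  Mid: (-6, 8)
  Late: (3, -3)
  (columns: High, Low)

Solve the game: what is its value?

1

Row minima: Early → -3, Mid → -6, Late → -3; maximin = -3.
Column maxima: High → 3, Low → 9; minimax = 3.
-3 ≠ 3, so there is no saddle point; optimal play is mixed.
Mid is strictly dominated by Early, so Firm A never plays it.
On the remaining 2×2 (Early, Late vs High, Low):
Let Firm A play Early with probability p. Expected payoff against High: (-3)p + 3(1−p) = −6p + 3; against Low: 9p + (-3)(1−p) = 12p − 3.
Setting these equal: −6p + 3 = 12p − 3 ⇒ −18p = -6 ⇒ p = 1/3, and the value is (-6)·(1/3) + 3 = 1.
For Firm B: with q = P(High), equating Early's and Late's payoffs gives −12q + 9 = 6q − 3 ⇒ q = 2/3.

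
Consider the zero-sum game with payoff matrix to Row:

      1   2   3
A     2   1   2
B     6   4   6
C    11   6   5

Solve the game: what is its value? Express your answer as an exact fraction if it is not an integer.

16/3

Row minima: A → 1, B → 4, C → 5; maximin = 5.
Column maxima: 1 → 11, 2 → 6, 3 → 6; minimax = 6.
5 ≠ 6, so there is no saddle point; optimal play is mixed.
A is strictly dominated by B, so Row never plays it.
1 is strictly dominated by 2 (it gives Row strictly more in every row), so Column never plays it.
On the remaining 2×2 (B, C vs 2, 3):
Let Row play B with probability p. Expected payoff against 2: 4p + 6(1−p) = −2p + 6; against 3: 6p + 5(1−p) = p + 5.
Setting these equal: −2p + 6 = p + 5 ⇒ −3p = -1 ⇒ p = 1/3, and the value is (-2)·(1/3) + 6 = 16/3.
For Column: with q = P(2), equating B's and C's payoffs gives −2q + 6 = q + 5 ⇒ q = 1/3.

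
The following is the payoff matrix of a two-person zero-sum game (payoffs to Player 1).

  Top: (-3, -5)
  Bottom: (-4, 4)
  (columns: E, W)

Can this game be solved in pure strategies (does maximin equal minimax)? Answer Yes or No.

No

Row minima: Top → -5, Bottom → -4; maximin = -4.
Column maxima: E → -3, W → 4; minimax = -3.
-4 ≠ -3, so no pure-strategy equilibrium exists.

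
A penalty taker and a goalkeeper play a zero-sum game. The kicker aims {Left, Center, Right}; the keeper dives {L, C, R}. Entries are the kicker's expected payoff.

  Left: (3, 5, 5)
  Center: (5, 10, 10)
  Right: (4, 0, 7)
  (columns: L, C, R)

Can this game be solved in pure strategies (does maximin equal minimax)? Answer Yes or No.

Yes

Row minima: Left → 3, Center → 5, Right → 0; maximin = 5.
Column maxima: L → 5, C → 10, R → 10; minimax = 5.
maximin = minimax = 5, so a saddle point exists.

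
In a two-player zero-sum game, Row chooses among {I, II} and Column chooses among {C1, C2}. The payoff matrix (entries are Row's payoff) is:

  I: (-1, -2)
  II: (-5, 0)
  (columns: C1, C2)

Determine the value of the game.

-5/3

Row minima: I → -2, II → -5; maximin = -2.
Column maxima: C1 → -1, C2 → 0; minimax = -1.
-2 ≠ -1, so there is no saddle point; optimal play is mixed.
Let Row play I with probability p. Expected payoff against C1: (-1)p + (-5)(1−p) = 4p − 5; against C2: (-2)p + 0(1−p) = −2p.
Setting these equal: 4p − 5 = −2p ⇒ 6p = 5 ⇒ p = 5/6, and the value is (4)·(5/6) − 5 = -5/3.
For Column: with q = P(C1), equating I's and II's payoffs gives q − 2 = −5q ⇒ q = 1/3.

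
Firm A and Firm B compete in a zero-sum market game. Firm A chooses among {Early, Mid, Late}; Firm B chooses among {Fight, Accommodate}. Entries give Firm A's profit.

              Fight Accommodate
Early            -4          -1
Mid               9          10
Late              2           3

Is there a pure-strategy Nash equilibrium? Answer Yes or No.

Row minima: Early → -4, Mid → 9, Late → 2; maximin = 9.
Column maxima: Fight → 9, Accommodate → 10; minimax = 9.
maximin = minimax = 9, so a saddle point exists.

Yes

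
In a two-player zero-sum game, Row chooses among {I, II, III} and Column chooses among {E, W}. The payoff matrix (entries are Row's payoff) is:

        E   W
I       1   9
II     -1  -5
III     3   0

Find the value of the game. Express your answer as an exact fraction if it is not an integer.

Row minima: I → 1, II → -5, III → 0; maximin = 1.
Column maxima: E → 3, W → 9; minimax = 3.
1 ≠ 3, so there is no saddle point; optimal play is mixed.
II is strictly dominated by I, so Row never plays it.
On the remaining 2×2 (I, III vs E, W):
Let Row play I with probability p. Expected payoff against E: 1p + 3(1−p) = −2p + 3; against W: 9p + 0(1−p) = 9p.
Setting these equal: −2p + 3 = 9p ⇒ −11p = -3 ⇒ p = 3/11, and the value is (-2)·(3/11) + 3 = 27/11.
For Column: with q = P(E), equating I's and III's payoffs gives −8q + 9 = 3q ⇒ q = 9/11.

27/11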